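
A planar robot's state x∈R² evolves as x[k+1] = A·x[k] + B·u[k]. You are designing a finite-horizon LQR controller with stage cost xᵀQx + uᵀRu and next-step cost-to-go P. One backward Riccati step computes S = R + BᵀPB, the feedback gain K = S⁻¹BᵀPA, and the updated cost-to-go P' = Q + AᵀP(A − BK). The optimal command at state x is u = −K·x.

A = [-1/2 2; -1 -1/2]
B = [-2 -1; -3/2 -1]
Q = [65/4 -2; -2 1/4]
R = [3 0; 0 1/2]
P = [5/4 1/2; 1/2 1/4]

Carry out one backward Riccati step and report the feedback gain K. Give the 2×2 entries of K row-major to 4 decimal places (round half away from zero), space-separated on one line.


0.1116 -0.2244 0.3696 -0.6957

BᵀP = [-3.2500 -1.3750; -1.7500 -0.7500]
S = R + BᵀPB = [3 0; 0 1/2] + [8.5625 4.6250; 4.6250 2.5000] = [11.5625 4.6250; 4.6250 3.0000]
BᵀPA = [3.0000 -5.8125; 1.6250 -3.1250]
K = S⁻¹·BᵀPA = [0.1116 -0.2244; 0.3696 -0.6957]
A−BK = [0.0928 0.8555; -0.4630 -1.5323]
AᵀP(A−BK) = [0.1271 -0.1962; -0.1962 0.5840]
P' = Q + AᵀP(A−BK) = [16.3771 -2.1962; -2.1962 0.8340]
tr(P') = 17.2111


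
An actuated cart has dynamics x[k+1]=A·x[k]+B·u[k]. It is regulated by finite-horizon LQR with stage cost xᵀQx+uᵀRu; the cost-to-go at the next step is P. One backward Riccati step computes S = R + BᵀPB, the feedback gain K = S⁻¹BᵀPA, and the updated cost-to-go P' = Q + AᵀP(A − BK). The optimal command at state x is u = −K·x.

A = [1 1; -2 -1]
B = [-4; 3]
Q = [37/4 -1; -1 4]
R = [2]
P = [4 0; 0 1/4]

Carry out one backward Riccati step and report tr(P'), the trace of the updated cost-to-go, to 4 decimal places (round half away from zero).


BᵀP = [-16.0000 0.7500]
S = R + BᵀPB = [2] + [66.2500] = [68.2500]
BᵀPA = [-17.5000 -16.7500]
K = S⁻¹·BᵀPA = [-0.2564 -0.2454]
A−BK = [-0.0256 0.0183; -1.2308 -0.2637]
AᵀP(A−BK) = [0.5128 0.2051; 0.2051 0.1392]
P' = Q + AᵀP(A−BK) = [9.7628 -0.7949; -0.7949 4.1392]
tr(P') = 13.9020

13.9020


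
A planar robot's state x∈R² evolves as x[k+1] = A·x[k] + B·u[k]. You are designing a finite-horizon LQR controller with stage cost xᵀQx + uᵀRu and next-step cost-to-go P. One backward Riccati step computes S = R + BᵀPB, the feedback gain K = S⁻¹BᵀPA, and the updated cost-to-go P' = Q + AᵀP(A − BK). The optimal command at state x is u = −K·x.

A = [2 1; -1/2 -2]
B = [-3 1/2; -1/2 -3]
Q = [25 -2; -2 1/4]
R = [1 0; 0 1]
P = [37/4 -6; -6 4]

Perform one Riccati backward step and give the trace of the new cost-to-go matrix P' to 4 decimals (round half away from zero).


26.1337

BᵀP = [-24.7500 16.0000; 22.6250 -15.0000]
S = R + BᵀPB = [1 0; 0 1] + [66.2500 -60.3750; -60.3750 56.3125] = [67.2500 -60.3750; -60.3750 57.3125]
BᵀPA = [-57.5000 -56.7500; 52.7500 52.6250]
K = S⁻¹·BᵀPA = [-0.5293 -0.3598; 0.3628 0.5392]
A−BK = [0.2307 -0.3491; 0.3238 -0.5625]
AᵀP(A−BK) = [0.4271 0.3694; 0.3694 0.4567]
P' = Q + AᵀP(A−BK) = [25.4271 -1.6306; -1.6306 0.7067]
tr(P') = 26.1337


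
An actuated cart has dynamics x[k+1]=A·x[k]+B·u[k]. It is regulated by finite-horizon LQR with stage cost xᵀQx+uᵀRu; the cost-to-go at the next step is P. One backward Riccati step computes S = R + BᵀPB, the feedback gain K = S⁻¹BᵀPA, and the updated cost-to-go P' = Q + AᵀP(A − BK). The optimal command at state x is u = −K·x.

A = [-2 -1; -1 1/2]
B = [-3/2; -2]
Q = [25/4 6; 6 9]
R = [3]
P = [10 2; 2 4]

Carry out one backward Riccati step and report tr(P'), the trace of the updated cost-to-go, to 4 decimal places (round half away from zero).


BᵀP = [-19.0000 -11.0000]
S = R + BᵀPB = [3] + [50.5000] = [53.5000]
BᵀPA = [49.0000 13.5000]
K = S⁻¹·BᵀPA = [0.9159 0.2523]
A−BK = [-0.6262 -0.6215; 0.8318 1.0047]
AᵀP(A−BK) = [7.1215 5.6355; 5.6355 5.5935]
P' = Q + AᵀP(A−BK) = [13.3715 11.6355; 11.6355 14.5935]
tr(P') = 27.9650

27.9650


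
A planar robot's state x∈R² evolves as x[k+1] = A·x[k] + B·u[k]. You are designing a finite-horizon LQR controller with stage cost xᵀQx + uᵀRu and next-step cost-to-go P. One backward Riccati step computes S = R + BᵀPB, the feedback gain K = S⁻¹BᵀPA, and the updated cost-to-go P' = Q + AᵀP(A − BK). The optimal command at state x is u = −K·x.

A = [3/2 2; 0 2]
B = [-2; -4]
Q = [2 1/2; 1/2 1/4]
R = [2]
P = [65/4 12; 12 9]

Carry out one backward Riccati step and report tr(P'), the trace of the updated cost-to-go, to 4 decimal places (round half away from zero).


BᵀP = [-80.5000 -60.0000]
S = R + BᵀPB = [2] + [401.0000] = [403.0000]
BᵀPA = [-120.7500 -281.0000]
K = S⁻¹·BᵀPA = [-0.2996 -0.6973]
A−BK = [0.9007 0.6055; -1.1985 -0.7891]
AᵀP(A−BK) = [0.3824 0.5546; 0.5546 1.0670]
P' = Q + AᵀP(A−BK) = [2.3824 1.0546; 1.0546 1.3170]
tr(P') = 3.6994

3.6994


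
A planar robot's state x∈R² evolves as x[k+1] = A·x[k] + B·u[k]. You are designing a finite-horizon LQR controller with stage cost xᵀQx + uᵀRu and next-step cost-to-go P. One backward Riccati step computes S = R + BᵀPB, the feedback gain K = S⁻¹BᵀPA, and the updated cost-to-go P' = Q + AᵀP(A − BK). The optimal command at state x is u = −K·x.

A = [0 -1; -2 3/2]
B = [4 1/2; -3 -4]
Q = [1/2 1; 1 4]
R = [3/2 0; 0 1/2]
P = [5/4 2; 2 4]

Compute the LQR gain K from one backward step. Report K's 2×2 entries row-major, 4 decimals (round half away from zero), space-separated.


BᵀP = [-1.0000 -4.0000; -7.3750 -15.0000]
S = R + BᵀPB = [3/2 0; 0 1/2] + [8.0000 15.5000; 15.5000 56.3125] = [9.5000 15.5000; 15.5000 56.8125]
BᵀPA = [8.0000 -5.0000; 30.0000 -15.1250]
K = S⁻¹·BᵀPA = [-0.0351 -0.1657; 0.5376 -0.2210]
A−BK = [-0.1286 -0.2267; 0.0453 0.1188]
AᵀP(A−BK) = [0.1519 -0.0438; -0.0438 0.0786]
P' = Q + AᵀP(A−BK) = [0.6519 0.9562; 0.9562 4.0786]
tr(P') = 4.7305

-0.0351 -0.1657 0.5376 -0.2210


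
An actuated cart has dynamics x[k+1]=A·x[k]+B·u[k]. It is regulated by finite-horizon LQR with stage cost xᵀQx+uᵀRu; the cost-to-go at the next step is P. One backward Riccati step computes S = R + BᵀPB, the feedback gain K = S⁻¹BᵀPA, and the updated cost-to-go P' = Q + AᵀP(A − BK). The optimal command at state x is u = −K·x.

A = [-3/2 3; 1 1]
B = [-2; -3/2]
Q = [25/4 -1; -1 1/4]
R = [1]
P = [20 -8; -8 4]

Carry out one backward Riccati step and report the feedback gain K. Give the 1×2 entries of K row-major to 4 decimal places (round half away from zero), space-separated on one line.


BᵀP = [-28.0000 10.0000]
S = R + BᵀPB = [1] + [41.0000] = [42.0000]
BᵀPA = [52.0000 -74.0000]
K = S⁻¹·BᵀPA = [1.2381 -1.7619]
A−BK = [0.9762 -0.5238; 2.8571 -1.6429]
AᵀP(A−BK) = [8.6190 -6.3810; -6.3810 5.6190]
P' = Q + AᵀP(A−BK) = [14.8690 -7.3810; -7.3810 5.8690]
tr(P') = 20.7381

1.2381 -1.7619


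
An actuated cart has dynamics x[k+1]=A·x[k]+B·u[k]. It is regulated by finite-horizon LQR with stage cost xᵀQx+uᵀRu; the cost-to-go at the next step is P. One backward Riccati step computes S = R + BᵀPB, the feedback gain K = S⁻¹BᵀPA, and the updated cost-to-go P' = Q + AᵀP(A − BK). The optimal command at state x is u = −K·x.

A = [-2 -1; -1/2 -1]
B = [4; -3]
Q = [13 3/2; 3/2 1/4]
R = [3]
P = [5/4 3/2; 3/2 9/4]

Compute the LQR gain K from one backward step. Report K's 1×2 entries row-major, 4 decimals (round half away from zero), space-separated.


BᵀP = [0.5000 -0.7500]
S = R + BᵀPB = [3] + [4.2500] = [7.2500]
BᵀPA = [-0.6250 0.2500]
K = S⁻¹·BᵀPA = [-0.0862 0.0345]
A−BK = [-1.6552 -1.1379; -0.7586 -0.8966]
AᵀP(A−BK) = [8.5086 7.3966; 7.3966 6.4914]
P' = Q + AᵀP(A−BK) = [21.5086 8.8966; 8.8966 6.7414]
tr(P') = 28.2500

-0.0862 0.0345


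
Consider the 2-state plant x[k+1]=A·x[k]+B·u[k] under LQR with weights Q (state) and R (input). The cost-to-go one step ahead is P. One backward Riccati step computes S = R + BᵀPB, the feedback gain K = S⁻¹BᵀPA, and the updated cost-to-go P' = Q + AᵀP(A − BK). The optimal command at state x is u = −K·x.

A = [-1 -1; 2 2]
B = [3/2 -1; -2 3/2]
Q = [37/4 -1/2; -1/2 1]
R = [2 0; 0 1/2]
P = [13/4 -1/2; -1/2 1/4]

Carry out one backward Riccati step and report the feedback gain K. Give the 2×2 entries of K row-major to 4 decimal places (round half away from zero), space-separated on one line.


BᵀP = [5.8750 -1.2500; -4.0000 0.8750]
S = R + BᵀPB = [2 0; 0 1/2] + [11.3125 -7.7500; -7.7500 5.3125] = [13.3125 -7.7500; -7.7500 5.8125]
BᵀPA = [-8.3750 -8.3750; 5.7500 5.7500]
K = S⁻¹·BᵀPA = [-0.2378 -0.2378; 0.6722 0.6722]
A−BK = [0.0289 0.0289; 0.5161 0.5161]
AᵀP(A−BK) = [0.3934 0.3934; 0.3934 0.3934]
P' = Q + AᵀP(A−BK) = [9.6434 -0.1066; -0.1066 1.3934]
tr(P') = 11.0368

-0.2378 -0.2378 0.6722 0.6722


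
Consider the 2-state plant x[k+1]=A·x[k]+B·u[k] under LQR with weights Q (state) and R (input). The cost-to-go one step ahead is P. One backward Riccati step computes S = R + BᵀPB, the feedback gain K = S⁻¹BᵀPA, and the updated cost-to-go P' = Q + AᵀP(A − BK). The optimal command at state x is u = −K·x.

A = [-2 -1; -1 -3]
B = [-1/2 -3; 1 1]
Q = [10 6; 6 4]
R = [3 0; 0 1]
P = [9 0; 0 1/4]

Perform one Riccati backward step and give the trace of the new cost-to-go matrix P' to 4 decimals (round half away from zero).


17.8524

BᵀP = [-4.5000 0.2500; -27.0000 0.2500]
S = R + BᵀPB = [3 0; 0 1] + [2.5000 13.7500; 13.7500 81.2500] = [5.5000 13.7500; 13.7500 82.2500]
BᵀPA = [8.7500 3.7500; 53.7500 26.2500]
K = S⁻¹·BᵀPA = [-0.0736 -0.1994; 0.6658 0.3525]
A−BK = [-0.0394 -0.0423; -1.5922 -3.1531]
AᵀP(A−BK) = [1.1073 1.5488; 1.5488 2.7451]
P' = Q + AᵀP(A−BK) = [11.1073 7.5488; 7.5488 6.7451]
tr(P') = 17.8524


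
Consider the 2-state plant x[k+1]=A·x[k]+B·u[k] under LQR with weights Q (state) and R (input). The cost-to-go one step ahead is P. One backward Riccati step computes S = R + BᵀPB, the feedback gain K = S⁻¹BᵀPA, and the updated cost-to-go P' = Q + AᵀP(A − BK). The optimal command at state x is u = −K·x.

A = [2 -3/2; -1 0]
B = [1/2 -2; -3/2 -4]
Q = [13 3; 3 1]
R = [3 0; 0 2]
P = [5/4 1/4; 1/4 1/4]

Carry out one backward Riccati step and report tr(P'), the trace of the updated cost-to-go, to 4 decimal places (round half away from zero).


BᵀP = [0.2500 -0.2500; -3.5000 -1.5000]
S = R + BᵀPB = [3 0; 0 2] + [0.5000 0.5000; 0.5000 13.0000] = [3.5000 0.5000; 0.5000 15.0000]
BᵀPA = [0.7500 -0.3750; -5.5000 5.2500]
K = S⁻¹·BᵀPA = [0.2679 -0.1579; -0.3756 0.3553]
A−BK = [1.1148 -0.7105; -2.1005 1.1842]
AᵀP(A−BK) = [1.9833 -1.3026; -1.3026 0.8882]
P' = Q + AᵀP(A−BK) = [14.9833 1.6974; 1.6974 1.8882]
tr(P') = 16.8714

16.8714


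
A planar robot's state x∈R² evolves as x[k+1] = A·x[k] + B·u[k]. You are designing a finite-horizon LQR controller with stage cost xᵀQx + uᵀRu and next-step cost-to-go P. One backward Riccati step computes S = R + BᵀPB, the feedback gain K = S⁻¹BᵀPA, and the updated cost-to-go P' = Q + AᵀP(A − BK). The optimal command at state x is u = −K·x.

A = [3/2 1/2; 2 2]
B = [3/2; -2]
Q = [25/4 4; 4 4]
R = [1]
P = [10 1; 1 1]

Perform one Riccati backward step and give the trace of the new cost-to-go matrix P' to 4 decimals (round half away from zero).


33.9244

BᵀP = [13.0000 -0.5000]
S = R + BᵀPB = [1] + [20.5000] = [21.5000]
BᵀPA = [18.5000 5.5000]
K = S⁻¹·BᵀPA = [0.8605 0.2558]
A−BK = [0.2093 0.1163; 3.7209 2.5116]
AᵀP(A−BK) = [16.5814 10.7674; 10.7674 7.0930]
P' = Q + AᵀP(A−BK) = [22.8314 14.7674; 14.7674 11.0930]
tr(P') = 33.9244


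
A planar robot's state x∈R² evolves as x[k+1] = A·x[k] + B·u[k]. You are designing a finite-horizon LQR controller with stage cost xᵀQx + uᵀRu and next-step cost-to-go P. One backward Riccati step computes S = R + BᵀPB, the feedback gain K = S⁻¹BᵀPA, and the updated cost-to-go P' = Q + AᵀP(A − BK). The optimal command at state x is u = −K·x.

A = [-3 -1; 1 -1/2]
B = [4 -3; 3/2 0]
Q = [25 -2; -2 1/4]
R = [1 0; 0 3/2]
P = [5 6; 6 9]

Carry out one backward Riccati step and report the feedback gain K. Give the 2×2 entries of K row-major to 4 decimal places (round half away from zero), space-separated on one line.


BᵀP = [29.0000 37.5000; -15.0000 -18.0000]
S = R + BᵀPB = [1 0; 0 3/2] + [172.2500 -87.0000; -87.0000 45.0000] = [173.2500 -87.0000; -87.0000 46.5000]
BᵀPA = [-49.5000 -47.7500; 27.0000 24.0000]
K = S⁻¹·BᵀPA = [0.0970 -0.2717; 0.7621 0.0077]
A−BK = [-1.1016 0.1101; 0.8545 -0.0924]
AᵀP(A−BK) = [2.2240 -0.1594; -0.1594 0.0893]
P' = Q + AᵀP(A−BK) = [27.2240 -2.1594; -2.1594 0.3393]
tr(P') = 27.5633

0.0970 -0.2717 0.7621 0.0077


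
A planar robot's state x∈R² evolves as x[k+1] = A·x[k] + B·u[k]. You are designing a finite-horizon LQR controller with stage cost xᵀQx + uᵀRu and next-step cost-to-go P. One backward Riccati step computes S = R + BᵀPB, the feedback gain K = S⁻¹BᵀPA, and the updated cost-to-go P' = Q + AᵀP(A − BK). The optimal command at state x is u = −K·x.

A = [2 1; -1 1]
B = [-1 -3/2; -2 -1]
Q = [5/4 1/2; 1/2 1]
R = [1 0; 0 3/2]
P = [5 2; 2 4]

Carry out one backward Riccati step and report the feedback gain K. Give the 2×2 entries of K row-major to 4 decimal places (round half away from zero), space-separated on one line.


0.7678 -0.3417 -1.3205 -0.3724

BᵀP = [-9.0000 -10.0000; -9.5000 -7.0000]
S = R + BᵀPB = [1 0; 0 3/2] + [29.0000 23.5000; 23.5000 21.2500] = [30.0000 23.5000; 23.5000 22.7500]
BᵀPA = [-8.0000 -19.0000; -12.0000 -16.5000]
K = S⁻¹·BᵀPA = [0.7678 -0.3417; -1.3205 -0.3724]
A−BK = [0.7869 0.0998; -0.7850 -0.0557]
AᵀP(A−BK) = [6.2956 0.7985; 0.7985 0.3647]
P' = Q + AᵀP(A−BK) = [7.5456 1.2985; 1.2985 1.3647]
tr(P') = 8.9103


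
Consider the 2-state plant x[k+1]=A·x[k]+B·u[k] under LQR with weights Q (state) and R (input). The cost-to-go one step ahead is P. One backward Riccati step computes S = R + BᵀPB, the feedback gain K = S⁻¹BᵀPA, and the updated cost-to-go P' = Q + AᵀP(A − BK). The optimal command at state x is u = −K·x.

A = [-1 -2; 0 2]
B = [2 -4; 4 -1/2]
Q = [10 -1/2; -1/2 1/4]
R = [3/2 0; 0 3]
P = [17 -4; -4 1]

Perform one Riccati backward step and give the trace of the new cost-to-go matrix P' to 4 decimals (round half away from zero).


11.9512

BᵀP = [18.0000 -4.0000; -66.0000 15.5000]
S = R + BᵀPB = [3/2 0; 0 3] + [20.0000 -70.0000; -70.0000 256.2500] = [21.5000 -70.0000; -70.0000 259.2500]
BᵀPA = [-18.0000 -44.0000; 66.0000 163.0000]
K = S⁻¹·BᵀPA = [-0.0690 0.0045; 0.2359 0.6299]
A−BK = [0.0818 0.5109; 0.3940 2.2972]
AᵀP(A−BK) = [0.1853 0.5042; 0.5042 1.5159]
P' = Q + AᵀP(A−BK) = [10.1853 0.0042; 0.0042 1.7659]
tr(P') = 11.9512


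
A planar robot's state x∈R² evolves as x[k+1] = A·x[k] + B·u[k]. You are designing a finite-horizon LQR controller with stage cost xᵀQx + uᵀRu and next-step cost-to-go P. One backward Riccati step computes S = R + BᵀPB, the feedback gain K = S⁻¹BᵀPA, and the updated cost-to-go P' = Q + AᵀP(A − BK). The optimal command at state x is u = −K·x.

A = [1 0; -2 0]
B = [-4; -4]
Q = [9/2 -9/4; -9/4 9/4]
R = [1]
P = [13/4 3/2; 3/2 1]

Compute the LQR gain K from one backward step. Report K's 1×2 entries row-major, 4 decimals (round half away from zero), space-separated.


BᵀP = [-19.0000 -10.0000]
S = R + BᵀPB = [1] + [116.0000] = [117.0000]
BᵀPA = [1.0000 0.0000]
K = S⁻¹·BᵀPA = [0.0085 0.0000]
A−BK = [1.0342 0.0000; -1.9658 0.0000]
AᵀP(A−BK) = [1.2415 0.0000; 0.0000 0.0000]
P' = Q + AᵀP(A−BK) = [5.7415 -2.2500; -2.2500 2.2500]
tr(P') = 7.9915

0.0085 0.0000


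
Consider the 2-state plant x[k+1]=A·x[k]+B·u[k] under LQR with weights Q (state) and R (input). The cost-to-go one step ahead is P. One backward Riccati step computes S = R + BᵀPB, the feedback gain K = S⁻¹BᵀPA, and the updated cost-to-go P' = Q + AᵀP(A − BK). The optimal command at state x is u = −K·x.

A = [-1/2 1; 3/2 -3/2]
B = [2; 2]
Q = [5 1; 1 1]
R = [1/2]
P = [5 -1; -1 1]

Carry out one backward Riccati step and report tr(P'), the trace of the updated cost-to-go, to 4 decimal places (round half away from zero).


16.4015

BᵀP = [8.0000 0.0000]
S = R + BᵀPB = [1/2] + [16.0000] = [16.5000]
BᵀPA = [-4.0000 8.0000]
K = S⁻¹·BᵀPA = [-0.2424 0.4848]
A−BK = [-0.0152 0.0303; 1.9848 -2.4697]
AᵀP(A−BK) = [4.0303 -5.0606; -5.0606 6.3712]
P' = Q + AᵀP(A−BK) = [9.0303 -4.0606; -4.0606 7.3712]
tr(P') = 16.4015


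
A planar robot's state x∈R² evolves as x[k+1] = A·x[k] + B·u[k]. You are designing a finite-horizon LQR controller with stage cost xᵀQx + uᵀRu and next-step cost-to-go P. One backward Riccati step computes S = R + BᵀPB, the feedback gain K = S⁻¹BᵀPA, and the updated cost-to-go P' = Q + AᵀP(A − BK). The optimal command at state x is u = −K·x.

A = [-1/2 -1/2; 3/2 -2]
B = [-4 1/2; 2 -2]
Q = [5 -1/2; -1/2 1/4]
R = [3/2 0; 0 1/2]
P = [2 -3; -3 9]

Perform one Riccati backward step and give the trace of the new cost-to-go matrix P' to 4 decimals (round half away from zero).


BᵀP = [-14.0000 30.0000; 7.0000 -19.5000]
S = R + BᵀPB = [3/2 0; 0 1/2] + [116.0000 -67.0000; -67.0000 42.5000] = [117.5000 -67.0000; -67.0000 43.0000]
BᵀPA = [52.0000 -53.0000; -32.7500 35.5000]
K = S⁻¹·BᵀPA = [0.0741 0.1766; -0.6462 1.1007]
A−BK = [0.1195 -0.3441; 0.0594 -0.1517]
AᵀP(A−BK) = [0.2347 -0.3837; -0.3837 0.7833]
P' = Q + AᵀP(A−BK) = [5.2347 -0.8837; -0.8837 1.0333]
tr(P') = 6.2680

6.2680


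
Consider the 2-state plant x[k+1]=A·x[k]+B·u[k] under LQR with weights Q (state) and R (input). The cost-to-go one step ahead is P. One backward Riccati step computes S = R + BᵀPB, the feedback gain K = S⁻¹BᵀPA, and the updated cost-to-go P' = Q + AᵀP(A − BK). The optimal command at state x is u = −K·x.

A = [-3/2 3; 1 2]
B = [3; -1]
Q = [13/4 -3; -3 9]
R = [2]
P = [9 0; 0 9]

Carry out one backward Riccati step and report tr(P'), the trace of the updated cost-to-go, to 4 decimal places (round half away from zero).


BᵀP = [27.0000 -9.0000]
S = R + BᵀPB = [2] + [90.0000] = [92.0000]
BᵀPA = [-49.5000 63.0000]
K = S⁻¹·BᵀPA = [-0.5380 0.6848]
A−BK = [0.1141 0.9457; 0.4620 2.6848]
AᵀP(A−BK) = [2.6168 11.3967; 11.3967 73.8587]
P' = Q + AᵀP(A−BK) = [5.8668 8.3967; 8.3967 82.8587]
tr(P') = 88.7255

88.7255


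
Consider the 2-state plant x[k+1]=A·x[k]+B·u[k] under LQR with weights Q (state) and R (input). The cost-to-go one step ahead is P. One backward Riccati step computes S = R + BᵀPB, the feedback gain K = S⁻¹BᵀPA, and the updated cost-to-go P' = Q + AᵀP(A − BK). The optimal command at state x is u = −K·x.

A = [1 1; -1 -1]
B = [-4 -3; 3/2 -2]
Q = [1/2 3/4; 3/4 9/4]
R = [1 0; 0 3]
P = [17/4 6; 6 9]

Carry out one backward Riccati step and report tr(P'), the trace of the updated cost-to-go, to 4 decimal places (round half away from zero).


BᵀP = [-8.0000 -10.5000; -24.7500 -36.0000]
S = R + BᵀPB = [1 0; 0 3] + [16.2500 45.0000; 45.0000 146.2500] = [17.2500 45.0000; 45.0000 149.2500]
BᵀPA = [2.5000 2.5000; 11.2500 11.2500]
K = S⁻¹·BᵀPA = [-0.2422 -0.2422; 0.1484 0.1484]
A−BK = [0.4763 0.4763; -0.3398 -0.3398]
AᵀP(A−BK) = [0.1859 0.1859; 0.1859 0.1859]
P' = Q + AᵀP(A−BK) = [0.6859 0.9359; 0.9359 2.4359]
tr(P') = 3.1219

3.1219


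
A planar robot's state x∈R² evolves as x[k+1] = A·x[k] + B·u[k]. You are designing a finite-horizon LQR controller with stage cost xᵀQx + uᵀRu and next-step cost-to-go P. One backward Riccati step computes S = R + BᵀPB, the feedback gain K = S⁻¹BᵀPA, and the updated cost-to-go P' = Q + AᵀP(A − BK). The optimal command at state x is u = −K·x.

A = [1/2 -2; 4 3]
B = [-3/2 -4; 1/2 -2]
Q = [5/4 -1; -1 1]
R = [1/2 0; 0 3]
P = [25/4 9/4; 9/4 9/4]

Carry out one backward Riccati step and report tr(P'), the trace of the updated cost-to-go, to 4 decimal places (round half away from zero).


13.2106

BᵀP = [-8.2500 -2.2500; -29.5000 -13.5000]
S = R + BᵀPB = [1/2 0; 0 3] + [11.2500 37.5000; 37.5000 145.0000] = [11.7500 37.5000; 37.5000 148.0000]
BᵀPA = [-13.1250 9.7500; -68.7500 18.5000]
K = S⁻¹·BᵀPA = [1.9102 2.2517; -0.9485 -0.4455]
A−BK = [-0.4288 -0.4046; 1.1478 0.9831]
AᵀP(A−BK) = [6.4223 5.0483; 5.0483 4.5383]
P' = Q + AᵀP(A−BK) = [7.6723 4.0483; 4.0483 5.5383]
tr(P') = 13.2106


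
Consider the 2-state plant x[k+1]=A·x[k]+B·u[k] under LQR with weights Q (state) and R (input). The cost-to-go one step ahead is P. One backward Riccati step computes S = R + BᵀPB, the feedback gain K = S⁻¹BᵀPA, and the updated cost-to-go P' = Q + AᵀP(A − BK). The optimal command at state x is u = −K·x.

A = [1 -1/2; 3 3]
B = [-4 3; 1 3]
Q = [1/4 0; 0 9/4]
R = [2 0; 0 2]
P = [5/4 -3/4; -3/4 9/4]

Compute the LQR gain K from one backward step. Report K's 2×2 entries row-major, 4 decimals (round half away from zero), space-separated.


0.3691 0.6497 0.7777 0.6862

BᵀP = [-5.7500 5.2500; 1.5000 4.5000]
S = R + BᵀPB = [2 0; 0 2] + [28.2500 -1.5000; -1.5000 18.0000] = [30.2500 -1.5000; -1.5000 20.0000]
BᵀPA = [10.0000 18.6250; 15.0000 12.7500]
K = S⁻¹·BᵀPA = [0.3691 0.6497; 0.7777 0.6862]
A−BK = [0.1435 0.0402; 0.2978 0.2916]
AᵀP(A−BK) = [1.6433 1.7092; 1.7092 1.9618]
P' = Q + AᵀP(A−BK) = [1.8933 1.7092; 1.7092 4.2118]
tr(P') = 6.1051


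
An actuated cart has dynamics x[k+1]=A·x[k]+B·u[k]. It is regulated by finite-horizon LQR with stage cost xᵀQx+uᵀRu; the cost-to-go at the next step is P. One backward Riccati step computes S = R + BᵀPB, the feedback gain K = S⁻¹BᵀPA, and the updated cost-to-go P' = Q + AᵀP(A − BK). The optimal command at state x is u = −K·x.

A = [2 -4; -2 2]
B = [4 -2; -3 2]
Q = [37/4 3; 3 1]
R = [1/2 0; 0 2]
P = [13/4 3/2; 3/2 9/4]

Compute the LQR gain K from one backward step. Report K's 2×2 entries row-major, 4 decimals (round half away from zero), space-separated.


BᵀP = [8.5000 -0.7500; -3.5000 1.5000]
S = R + BᵀPB = [1/2 0; 0 2] + [36.2500 -18.5000; -18.5000 10.0000] = [36.7500 -18.5000; -18.5000 12.0000]
BᵀPA = [18.5000 -35.5000; -10.0000 17.0000]
K = S⁻¹·BᵀPA = [0.3747 -1.1291; -0.2557 -0.3241]
A−BK = [-0.0101 -0.1316; -0.3646 -0.7392]
AᵀP(A−BK) = [0.5114 0.6481; 0.6481 2.4253]
P' = Q + AᵀP(A−BK) = [9.7614 3.6481; 3.6481 3.4253]
tr(P') = 13.1867

0.3747 -1.1291 -0.2557 -0.3241


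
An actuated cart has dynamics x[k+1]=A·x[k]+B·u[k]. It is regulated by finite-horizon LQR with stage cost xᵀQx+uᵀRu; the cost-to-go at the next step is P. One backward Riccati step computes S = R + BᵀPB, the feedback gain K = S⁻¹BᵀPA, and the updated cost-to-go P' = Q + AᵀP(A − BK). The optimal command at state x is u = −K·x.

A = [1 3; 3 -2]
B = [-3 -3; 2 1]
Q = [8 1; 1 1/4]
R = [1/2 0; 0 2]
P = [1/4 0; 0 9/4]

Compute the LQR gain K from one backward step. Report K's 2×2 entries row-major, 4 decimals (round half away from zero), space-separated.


1.3753 -0.8945 -0.5051 -0.1095

BᵀP = [-0.7500 4.5000; -0.7500 2.2500]
S = R + BᵀPB = [1/2 0; 0 2] + [11.2500 6.7500; 6.7500 4.5000] = [11.7500 6.7500; 6.7500 6.5000]
BᵀPA = [12.7500 -11.2500; 6.0000 -6.7500]
K = S⁻¹·BᵀPA = [1.3753 -0.8945; -0.5051 -0.1095]
A−BK = [3.6105 -0.0122; 0.7546 -0.1014]
AᵀP(A−BK) = [5.9959 -0.6876; -0.6876 0.4473]
P' = Q + AᵀP(A−BK) = [13.9959 0.3124; 0.3124 0.6973]
tr(P') = 14.6932


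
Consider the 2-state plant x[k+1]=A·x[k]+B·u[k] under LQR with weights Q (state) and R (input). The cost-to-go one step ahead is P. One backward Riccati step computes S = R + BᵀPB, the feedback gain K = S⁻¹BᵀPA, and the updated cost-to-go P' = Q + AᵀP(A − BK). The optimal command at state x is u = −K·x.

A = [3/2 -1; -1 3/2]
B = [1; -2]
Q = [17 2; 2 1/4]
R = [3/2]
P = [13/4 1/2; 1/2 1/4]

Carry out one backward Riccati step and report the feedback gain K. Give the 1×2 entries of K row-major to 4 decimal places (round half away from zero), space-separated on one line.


0.9000 -0.6000

BᵀP = [2.2500 0.0000]
S = R + BᵀPB = [3/2] + [2.2500] = [3.7500]
BᵀPA = [3.3750 -2.2500]
K = S⁻¹·BᵀPA = [0.9000 -0.6000]
A−BK = [0.6000 -0.4000; 0.8000 0.3000]
AᵀP(A−BK) = [3.0250 -1.6000; -1.6000 0.9625]
P' = Q + AᵀP(A−BK) = [20.0250 0.4000; 0.4000 1.2125]
tr(P') = 21.2375


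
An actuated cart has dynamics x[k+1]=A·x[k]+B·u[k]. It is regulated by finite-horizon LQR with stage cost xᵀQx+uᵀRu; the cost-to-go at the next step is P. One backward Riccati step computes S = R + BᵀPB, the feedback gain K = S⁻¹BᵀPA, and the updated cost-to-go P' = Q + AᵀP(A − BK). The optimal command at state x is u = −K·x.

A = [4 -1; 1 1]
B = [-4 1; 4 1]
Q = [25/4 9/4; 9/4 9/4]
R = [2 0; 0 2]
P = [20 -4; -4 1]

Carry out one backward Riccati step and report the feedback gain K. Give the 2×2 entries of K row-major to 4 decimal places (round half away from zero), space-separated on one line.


-0.6787 0.2438 0.6277 -0.0313

BᵀP = [-96.0000 20.0000; 16.0000 -3.0000]
S = R + BᵀPB = [2 0; 0 2] + [464.0000 -76.0000; -76.0000 13.0000] = [466.0000 -76.0000; -76.0000 15.0000]
BᵀPA = [-364.0000 116.0000; 61.0000 -19.0000]
K = S⁻¹·BᵀPA = [-0.6787 0.2438; 0.6277 -0.0313]
A−BK = [0.6573 0.0066; 3.0873 0.0560]
AᵀP(A−BK) = [3.6474 -0.3394; -0.3394 0.1219]
P' = Q + AᵀP(A−BK) = [9.8974 1.9106; 1.9106 2.3719]
tr(P') = 12.2694


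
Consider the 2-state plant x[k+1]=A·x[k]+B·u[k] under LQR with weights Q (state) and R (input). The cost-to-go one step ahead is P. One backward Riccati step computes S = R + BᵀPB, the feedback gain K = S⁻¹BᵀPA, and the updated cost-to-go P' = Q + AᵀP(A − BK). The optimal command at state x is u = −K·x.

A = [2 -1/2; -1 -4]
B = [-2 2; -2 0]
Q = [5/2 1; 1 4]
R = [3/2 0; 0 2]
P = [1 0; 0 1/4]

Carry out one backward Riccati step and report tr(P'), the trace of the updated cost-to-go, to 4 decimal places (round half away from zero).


BᵀP = [-2.0000 -0.5000; 2.0000 0.0000]
S = R + BᵀPB = [3/2 0; 0 2] + [5.0000 -4.0000; -4.0000 4.0000] = [6.5000 -4.0000; -4.0000 6.0000]
BᵀPA = [-3.5000 3.0000; 4.0000 -1.0000]
K = S⁻¹·BᵀPA = [-0.2174 0.6087; 0.5217 0.2391]
A−BK = [0.5217 0.2391; -1.4348 -2.7826]
AᵀP(A−BK) = [1.4022 1.1739; 1.1739 2.6630]
P' = Q + AᵀP(A−BK) = [3.9022 2.1739; 2.1739 6.6630]
tr(P') = 10.5652

10.5652


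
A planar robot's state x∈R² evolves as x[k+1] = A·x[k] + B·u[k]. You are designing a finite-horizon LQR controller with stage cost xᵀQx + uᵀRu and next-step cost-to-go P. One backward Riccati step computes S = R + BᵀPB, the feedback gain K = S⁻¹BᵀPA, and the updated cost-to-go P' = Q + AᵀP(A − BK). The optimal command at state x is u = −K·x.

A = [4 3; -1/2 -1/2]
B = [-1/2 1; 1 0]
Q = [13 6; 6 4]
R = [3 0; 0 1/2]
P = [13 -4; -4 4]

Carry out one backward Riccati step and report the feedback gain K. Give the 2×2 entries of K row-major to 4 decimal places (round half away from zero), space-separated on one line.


BᵀP = [-10.5000 6.0000; 13.0000 -4.0000]
S = R + BᵀPB = [3 0; 0 1/2] + [11.2500 -10.5000; -10.5000 13.0000] = [14.2500 -10.5000; -10.5000 13.5000]
BᵀPA = [-45.0000 -34.5000; 54.0000 41.0000]
K = S⁻¹·BᵀPA = [-0.4932 -0.4292; 3.6164 2.7032]
A−BK = [0.1370 0.0822; -0.0068 -0.0708]
AᵀP(A−BK) = [7.5205 5.7123; 5.7123 4.3607]
P' = Q + AᵀP(A−BK) = [20.5205 11.7123; 11.7123 8.3607]
tr(P') = 28.8813

-0.4932 -0.4292 3.6164 2.7032


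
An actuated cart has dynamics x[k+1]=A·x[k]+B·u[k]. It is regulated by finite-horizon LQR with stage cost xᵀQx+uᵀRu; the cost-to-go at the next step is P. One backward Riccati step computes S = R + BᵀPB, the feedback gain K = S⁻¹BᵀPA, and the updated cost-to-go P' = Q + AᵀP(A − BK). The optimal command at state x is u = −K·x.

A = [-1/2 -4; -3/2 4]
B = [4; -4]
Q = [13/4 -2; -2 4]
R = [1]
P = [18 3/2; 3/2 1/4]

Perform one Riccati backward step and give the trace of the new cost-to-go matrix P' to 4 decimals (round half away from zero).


8.8635

BᵀP = [66.0000 5.0000]
S = R + BᵀPB = [1] + [244.0000] = [245.0000]
BᵀPA = [-40.5000 -244.0000]
K = S⁻¹·BᵀPA = [-0.1653 -0.9959]
A−BK = [0.1612 -0.0163; -2.1612 0.0163]
AᵀP(A−BK) = [0.6176 0.1653; 0.1653 0.9959]
P' = Q + AᵀP(A−BK) = [3.8676 -1.8347; -1.8347 4.9959]
tr(P') = 8.8635


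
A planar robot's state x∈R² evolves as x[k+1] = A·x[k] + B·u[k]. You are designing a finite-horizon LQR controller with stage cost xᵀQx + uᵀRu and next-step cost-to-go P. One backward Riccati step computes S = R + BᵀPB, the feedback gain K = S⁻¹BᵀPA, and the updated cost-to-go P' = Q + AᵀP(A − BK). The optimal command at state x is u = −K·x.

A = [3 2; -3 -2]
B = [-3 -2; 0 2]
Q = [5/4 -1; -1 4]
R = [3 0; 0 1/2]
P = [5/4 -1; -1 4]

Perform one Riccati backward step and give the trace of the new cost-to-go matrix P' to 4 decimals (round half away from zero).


BᵀP = [-3.7500 3.0000; -4.5000 10.0000]
S = R + BᵀPB = [3 0; 0 1/2] + [11.2500 13.5000; 13.5000 29.0000] = [14.2500 13.5000; 13.5000 29.5000]
BᵀPA = [-20.2500 -13.5000; -43.5000 -29.0000]
K = S⁻¹·BᵀPA = [-0.0425 -0.0283; -1.4551 -0.9701]
A−BK = [-0.0378 -0.0252; -0.0898 -0.0598]
AᵀP(A−BK) = [1.0913 0.7276; 0.7276 0.4850]
P' = Q + AᵀP(A−BK) = [2.3413 -0.2724; -0.2724 4.4850]
tr(P') = 6.8264

6.8264


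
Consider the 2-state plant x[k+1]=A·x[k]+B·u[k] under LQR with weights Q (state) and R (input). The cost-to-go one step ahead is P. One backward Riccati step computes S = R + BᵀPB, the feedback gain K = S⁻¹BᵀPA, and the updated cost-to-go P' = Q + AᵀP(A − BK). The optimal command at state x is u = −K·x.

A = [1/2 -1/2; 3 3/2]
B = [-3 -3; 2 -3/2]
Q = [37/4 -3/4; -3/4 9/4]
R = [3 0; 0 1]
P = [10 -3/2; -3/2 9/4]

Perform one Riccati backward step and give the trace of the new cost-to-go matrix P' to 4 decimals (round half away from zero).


BᵀP = [-33.0000 9.0000; -27.7500 1.1250]
S = R + BᵀPB = [3 0; 0 1] + [117.0000 85.5000; 85.5000 81.5625] = [120.0000 85.5000; 85.5000 82.5625]
BᵀPA = [10.5000 30.0000; -10.5000 15.5625]
K = S⁻¹·BᵀPA = [0.6794 0.4413; -0.8308 -0.2686]
A−BK = [0.0460 0.0184; 0.3950 0.2145]
AᵀP(A−BK) = [2.3927 1.2961; 1.2961 0.7515]
P' = Q + AᵀP(A−BK) = [11.6427 0.5461; 0.5461 3.0015]
tr(P') = 14.6443

14.6443


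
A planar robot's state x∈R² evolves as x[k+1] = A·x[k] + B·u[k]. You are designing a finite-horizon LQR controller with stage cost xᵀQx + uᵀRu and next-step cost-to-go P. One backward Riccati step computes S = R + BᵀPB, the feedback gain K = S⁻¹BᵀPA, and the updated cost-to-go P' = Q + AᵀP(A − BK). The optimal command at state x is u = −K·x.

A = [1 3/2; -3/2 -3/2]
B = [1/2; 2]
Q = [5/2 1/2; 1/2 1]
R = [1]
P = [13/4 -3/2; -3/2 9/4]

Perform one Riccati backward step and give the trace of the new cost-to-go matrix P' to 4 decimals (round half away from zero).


21.6010

BᵀP = [-1.3750 3.7500]
S = R + BᵀPB = [1] + [6.8125] = [7.8125]
BᵀPA = [-7.0000 -7.6875]
K = S⁻¹·BᵀPA = [-0.8960 -0.9840]
A−BK = [1.4480 1.9920; 0.2920 0.4680]
AᵀP(A−BK) = [6.5405 8.6745; 8.6745 11.5605]
P' = Q + AᵀP(A−BK) = [9.0405 9.1745; 9.1745 12.5605]
tr(P') = 21.6010


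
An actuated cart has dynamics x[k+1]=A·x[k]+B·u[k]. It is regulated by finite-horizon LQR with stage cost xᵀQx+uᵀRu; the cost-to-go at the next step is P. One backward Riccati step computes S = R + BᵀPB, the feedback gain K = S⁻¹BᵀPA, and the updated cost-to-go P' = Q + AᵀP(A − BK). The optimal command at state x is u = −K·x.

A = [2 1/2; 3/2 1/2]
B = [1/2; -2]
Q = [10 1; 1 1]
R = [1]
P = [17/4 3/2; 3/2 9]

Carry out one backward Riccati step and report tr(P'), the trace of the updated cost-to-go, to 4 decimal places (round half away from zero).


37.2050

BᵀP = [-0.8750 -17.2500]
S = R + BᵀPB = [1] + [34.0625] = [35.0625]
BᵀPA = [-27.6250 -9.0625]
K = S⁻¹·BᵀPA = [-0.7879 -0.2585]
A−BK = [2.3939 0.6292; -0.0758 -0.0169]
AᵀP(A−BK) = [24.4848 6.4848; 6.4848 1.7201]
P' = Q + AᵀP(A−BK) = [34.4848 7.4848; 7.4848 2.7201]
tr(P') = 37.2050


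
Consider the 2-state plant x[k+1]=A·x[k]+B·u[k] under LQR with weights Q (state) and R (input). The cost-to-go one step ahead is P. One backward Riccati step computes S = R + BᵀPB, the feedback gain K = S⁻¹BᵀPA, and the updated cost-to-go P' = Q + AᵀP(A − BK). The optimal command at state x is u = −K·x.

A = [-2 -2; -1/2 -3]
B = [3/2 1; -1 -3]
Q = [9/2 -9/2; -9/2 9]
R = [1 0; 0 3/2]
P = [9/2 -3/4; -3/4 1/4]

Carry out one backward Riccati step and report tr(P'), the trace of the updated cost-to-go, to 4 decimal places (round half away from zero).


BᵀP = [7.5000 -1.3750; 6.7500 -1.5000]
S = R + BᵀPB = [1 0; 0 3/2] + [12.6250 11.6250; 11.6250 11.2500] = [13.6250 11.6250; 11.6250 12.7500]
BᵀPA = [-14.3125 -10.8750; -12.7500 -9.0000]
K = S⁻¹·BᵀPA = [-0.8882 -0.8821; -0.1902 0.0984]
A−BK = [-0.4775 -0.7752; -1.9587 -3.5869]
AᵀP(A−BK) = [1.4254 1.7543; 1.7543 2.5425]
P' = Q + AᵀP(A−BK) = [5.9254 -2.7457; -2.7457 11.5425]
tr(P') = 17.4680

17.4680


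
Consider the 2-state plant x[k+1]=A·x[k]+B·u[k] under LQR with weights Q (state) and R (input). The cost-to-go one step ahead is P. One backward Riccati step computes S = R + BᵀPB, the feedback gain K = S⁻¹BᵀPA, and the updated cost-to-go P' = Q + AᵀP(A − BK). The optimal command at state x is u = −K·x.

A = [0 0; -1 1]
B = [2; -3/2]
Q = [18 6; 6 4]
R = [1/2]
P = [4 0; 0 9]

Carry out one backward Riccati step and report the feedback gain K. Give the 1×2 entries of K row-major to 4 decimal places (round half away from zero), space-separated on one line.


BᵀP = [8.0000 -13.5000]
S = R + BᵀPB = [1/2] + [36.2500] = [36.7500]
BᵀPA = [13.5000 -13.5000]
K = S⁻¹·BᵀPA = [0.3673 -0.3673]
A−BK = [-0.7347 0.7347; -0.4490 0.4490]
AᵀP(A−BK) = [4.0408 -4.0408; -4.0408 4.0408]
P' = Q + AᵀP(A−BK) = [22.0408 1.9592; 1.9592 8.0408]
tr(P') = 30.0816

0.3673 -0.3673


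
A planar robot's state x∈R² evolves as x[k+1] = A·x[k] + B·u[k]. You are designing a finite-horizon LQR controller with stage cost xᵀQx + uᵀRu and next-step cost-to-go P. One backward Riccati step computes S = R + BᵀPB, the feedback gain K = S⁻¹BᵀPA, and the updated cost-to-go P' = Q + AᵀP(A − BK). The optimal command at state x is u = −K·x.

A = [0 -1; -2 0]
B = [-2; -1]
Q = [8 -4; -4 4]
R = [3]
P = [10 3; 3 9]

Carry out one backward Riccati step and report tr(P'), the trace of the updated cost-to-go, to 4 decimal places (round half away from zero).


BᵀP = [-23.0000 -15.0000]
S = R + BᵀPB = [3] + [61.0000] = [64.0000]
BᵀPA = [30.0000 23.0000]
K = S⁻¹·BᵀPA = [0.4688 0.3594]
A−BK = [0.9375 -0.2813; -1.5313 0.3594]
AᵀP(A−BK) = [21.9375 -4.7813; -4.7813 1.7344]
P' = Q + AᵀP(A−BK) = [29.9375 -8.7813; -8.7813 5.7344]
tr(P') = 35.6719

35.6719


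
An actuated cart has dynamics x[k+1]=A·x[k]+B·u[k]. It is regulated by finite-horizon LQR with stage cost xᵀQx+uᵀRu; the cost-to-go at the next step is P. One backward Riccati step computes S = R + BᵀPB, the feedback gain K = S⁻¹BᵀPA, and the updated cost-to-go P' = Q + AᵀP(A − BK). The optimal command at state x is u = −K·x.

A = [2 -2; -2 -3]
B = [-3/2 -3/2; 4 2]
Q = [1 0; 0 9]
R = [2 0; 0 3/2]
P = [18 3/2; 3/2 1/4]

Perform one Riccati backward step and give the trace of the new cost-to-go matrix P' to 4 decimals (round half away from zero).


20.9460

BᵀP = [-21.0000 -1.2500; -24.0000 -1.7500]
S = R + BᵀPB = [2 0; 0 3/2] + [26.5000 29.0000; 29.0000 32.5000] = [28.5000 29.0000; 29.0000 34.0000]
BᵀPA = [-39.5000 45.7500; -44.5000 53.2500]
K = S⁻¹·BᵀPA = [-0.4102 0.0879; -0.9590 1.4912]
A−BK = [-0.0537 0.3687; 1.5586 -6.3340]
AᵀP(A−BK) = [2.1240 -3.6694; -3.6694 8.8220]
P' = Q + AᵀP(A−BK) = [3.1240 -3.6694; -3.6694 17.8220]
tr(P') = 20.9460


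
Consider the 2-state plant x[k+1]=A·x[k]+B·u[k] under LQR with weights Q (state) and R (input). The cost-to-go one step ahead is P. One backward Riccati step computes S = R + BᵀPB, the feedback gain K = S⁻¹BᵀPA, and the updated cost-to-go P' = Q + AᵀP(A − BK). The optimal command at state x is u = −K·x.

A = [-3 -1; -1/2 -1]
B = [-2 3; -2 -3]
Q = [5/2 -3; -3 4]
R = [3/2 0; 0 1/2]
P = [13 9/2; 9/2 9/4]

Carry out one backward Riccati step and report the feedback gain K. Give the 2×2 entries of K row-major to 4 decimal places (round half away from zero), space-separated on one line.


0.8323 0.4702 -0.4615 -0.0338

BᵀP = [-35.0000 -13.5000; 25.5000 6.7500]
S = R + BᵀPB = [3/2 0; 0 1/2] + [97.0000 -64.5000; -64.5000 56.2500] = [98.5000 -64.5000; -64.5000 56.7500]
BᵀPA = [111.7500 48.5000; -79.8750 -32.2500]
K = S⁻¹·BᵀPA = [0.8323 0.4702; -0.4615 -0.0338]
A−BK = [0.0492 0.0420; -0.2200 -0.1611]
AᵀP(A−BK) = [1.1885 0.6242; 0.6242 0.3527]
P' = Q + AᵀP(A−BK) = [3.6885 -2.3758; -2.3758 4.3527]
tr(P') = 8.0412


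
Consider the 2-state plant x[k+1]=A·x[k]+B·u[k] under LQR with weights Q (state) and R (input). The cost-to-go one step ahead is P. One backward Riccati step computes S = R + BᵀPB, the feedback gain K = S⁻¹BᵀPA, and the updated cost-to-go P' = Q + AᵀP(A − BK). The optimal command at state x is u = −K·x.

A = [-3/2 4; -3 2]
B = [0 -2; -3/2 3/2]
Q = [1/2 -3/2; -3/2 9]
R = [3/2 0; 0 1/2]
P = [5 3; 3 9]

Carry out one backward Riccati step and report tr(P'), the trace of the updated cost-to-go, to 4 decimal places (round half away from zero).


BᵀP = [-4.5000 -13.5000; -5.5000 7.5000]
S = R + BᵀPB = [3/2 0; 0 1/2] + [20.2500 -11.2500; -11.2500 22.2500] = [21.7500 -11.2500; -11.2500 22.7500]
BᵀPA = [47.2500 -45.0000; -14.2500 -7.0000]
K = S⁻¹·BᵀPA = [2.4837 -2.9939; 0.6018 -1.7882]
A−BK = [-0.2963 0.4236; -0.1772 0.1914]
AᵀP(A−BK) = [10.4710 -13.0204; -13.0204 16.7576]
P' = Q + AᵀP(A−BK) = [10.9710 -14.5204; -14.5204 25.7576]
tr(P') = 36.7286

36.7286


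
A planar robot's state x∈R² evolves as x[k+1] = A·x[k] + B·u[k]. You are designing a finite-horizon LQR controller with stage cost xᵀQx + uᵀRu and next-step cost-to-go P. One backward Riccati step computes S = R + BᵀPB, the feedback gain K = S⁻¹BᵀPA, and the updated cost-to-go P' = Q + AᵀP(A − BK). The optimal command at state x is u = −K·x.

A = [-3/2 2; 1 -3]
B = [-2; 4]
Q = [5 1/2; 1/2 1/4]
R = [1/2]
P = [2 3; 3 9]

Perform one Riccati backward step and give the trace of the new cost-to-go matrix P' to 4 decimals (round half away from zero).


BᵀP = [8.0000 30.0000]
S = R + BᵀPB = [1/2] + [104.0000] = [104.5000]
BᵀPA = [18.0000 -74.0000]
K = S⁻¹·BᵀPA = [0.1722 -0.7081]
A−BK = [-1.1555 0.5837; 0.3110 -0.1675]
AᵀP(A−BK) = [1.3995 -0.7536; -0.7536 0.5981]
P' = Q + AᵀP(A−BK) = [6.3995 -0.2536; -0.2536 0.8481]
tr(P') = 7.2476

7.2476


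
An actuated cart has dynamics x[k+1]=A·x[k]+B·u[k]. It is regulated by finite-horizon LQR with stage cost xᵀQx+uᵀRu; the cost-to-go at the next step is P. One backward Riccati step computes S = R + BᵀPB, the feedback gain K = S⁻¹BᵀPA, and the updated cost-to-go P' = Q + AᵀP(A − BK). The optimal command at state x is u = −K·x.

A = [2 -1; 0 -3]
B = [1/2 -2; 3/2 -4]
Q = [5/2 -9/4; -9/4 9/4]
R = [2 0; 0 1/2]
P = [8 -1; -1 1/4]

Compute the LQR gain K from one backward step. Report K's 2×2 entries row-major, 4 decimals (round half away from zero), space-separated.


BᵀP = [2.5000 -0.1250; -12.0000 1.0000]
S = R + BᵀPB = [2 0; 0 1/2] + [1.0625 -4.5000; -4.5000 20.0000] = [3.0625 -4.5000; -4.5000 20.5000]
BᵀPA = [5.0000 -2.1250; -24.0000 9.0000]
K = S⁻¹·BᵀPA = [-0.1293 -0.0720; -1.1991 0.4232]
A−BK = [-0.3336 -0.1176; -4.6025 -1.1991]
AᵀP(A−BK) = [3.8677 0.5173; 0.5173 0.2880]
P' = Q + AᵀP(A−BK) = [6.3677 -1.7327; -1.7327 2.5380]
tr(P') = 8.9058

-0.1293 -0.0720 -1.1991 0.4232


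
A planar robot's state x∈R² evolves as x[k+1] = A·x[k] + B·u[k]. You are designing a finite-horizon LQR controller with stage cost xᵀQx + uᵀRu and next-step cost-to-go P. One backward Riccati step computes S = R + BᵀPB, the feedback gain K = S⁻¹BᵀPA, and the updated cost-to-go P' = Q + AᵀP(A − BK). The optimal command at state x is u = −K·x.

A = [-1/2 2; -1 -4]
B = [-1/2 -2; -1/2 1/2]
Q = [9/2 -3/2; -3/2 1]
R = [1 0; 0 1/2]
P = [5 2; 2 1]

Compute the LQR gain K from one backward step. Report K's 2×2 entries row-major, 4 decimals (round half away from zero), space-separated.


0.2268 0.4217 0.3930 -0.3962

BᵀP = [-3.5000 -1.5000; -9.0000 -3.5000]
S = R + BᵀPB = [1 0; 0 1/2] + [2.5000 6.2500; 6.2500 16.2500] = [3.5000 6.2500; 6.2500 16.7500]
BᵀPA = [3.2500 -1.0000; 8.0000 -4.0000]
K = S⁻¹·BᵀPA = [0.2268 0.4217; 0.3930 -0.3962]
A−BK = [0.3994 1.4185; -1.0831 -3.5911]
AᵀP(A−BK) = [0.3690 0.7987; 0.7987 2.8371]
P' = Q + AᵀP(A−BK) = [4.8690 -0.7013; -0.7013 3.8371]
tr(P') = 8.7061
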